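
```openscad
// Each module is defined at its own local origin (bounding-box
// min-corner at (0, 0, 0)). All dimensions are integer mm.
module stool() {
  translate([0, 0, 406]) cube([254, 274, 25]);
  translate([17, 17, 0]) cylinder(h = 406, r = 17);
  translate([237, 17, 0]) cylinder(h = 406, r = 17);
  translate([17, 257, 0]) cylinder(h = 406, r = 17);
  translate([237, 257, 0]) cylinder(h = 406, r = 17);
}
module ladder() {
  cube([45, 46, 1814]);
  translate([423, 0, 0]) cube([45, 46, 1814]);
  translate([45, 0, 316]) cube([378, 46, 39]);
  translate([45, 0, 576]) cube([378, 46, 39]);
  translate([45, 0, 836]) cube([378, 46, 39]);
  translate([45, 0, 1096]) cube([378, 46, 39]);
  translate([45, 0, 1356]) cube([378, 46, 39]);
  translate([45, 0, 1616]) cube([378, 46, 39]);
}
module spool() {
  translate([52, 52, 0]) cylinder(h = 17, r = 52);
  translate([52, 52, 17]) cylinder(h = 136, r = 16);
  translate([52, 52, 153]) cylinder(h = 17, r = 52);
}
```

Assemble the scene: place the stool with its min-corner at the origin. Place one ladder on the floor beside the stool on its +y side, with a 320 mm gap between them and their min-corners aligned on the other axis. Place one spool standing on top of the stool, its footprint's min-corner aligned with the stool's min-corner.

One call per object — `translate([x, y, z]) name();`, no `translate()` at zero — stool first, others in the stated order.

stool();
translate([0, 594, 0]) ladder();
translate([0, 0, 431]) spool();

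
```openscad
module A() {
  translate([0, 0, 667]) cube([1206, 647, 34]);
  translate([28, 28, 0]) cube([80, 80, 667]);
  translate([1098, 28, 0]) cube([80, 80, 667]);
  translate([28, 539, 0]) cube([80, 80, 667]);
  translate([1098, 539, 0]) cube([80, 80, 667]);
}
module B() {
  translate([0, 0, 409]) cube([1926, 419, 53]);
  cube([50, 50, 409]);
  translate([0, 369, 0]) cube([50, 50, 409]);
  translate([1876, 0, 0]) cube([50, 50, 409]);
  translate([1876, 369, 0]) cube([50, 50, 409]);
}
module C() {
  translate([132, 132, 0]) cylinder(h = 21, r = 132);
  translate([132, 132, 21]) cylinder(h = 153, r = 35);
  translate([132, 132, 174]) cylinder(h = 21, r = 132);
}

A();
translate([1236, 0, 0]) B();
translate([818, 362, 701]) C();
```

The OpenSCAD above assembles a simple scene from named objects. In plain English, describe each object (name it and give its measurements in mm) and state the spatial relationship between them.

A is a table: top 1206 mm (x) × 647 mm (y), 34 mm thick, upper face at z = 701 mm, on four 80×80 mm square legs, each inset 28 mm from the nearest pair of top edges, running from z = 0 to the bottom of the top.

B is a bench: a 1926×419 mm seat slab, 53 mm thick, top at z = 462 mm, on four 50×50 mm square legs flush with the seat corners and standing on z = 0.

C is a spool: two coaxial disc flanges of radius 132 mm and thickness 21 mm, joined by a core cylinder of radius 35 mm and height 153 mm. The lower flange rests on z = 0 and the three cylinders share a vertical axis.

The bench is on the floor beside the table on its +x side. The spool is on top of the table.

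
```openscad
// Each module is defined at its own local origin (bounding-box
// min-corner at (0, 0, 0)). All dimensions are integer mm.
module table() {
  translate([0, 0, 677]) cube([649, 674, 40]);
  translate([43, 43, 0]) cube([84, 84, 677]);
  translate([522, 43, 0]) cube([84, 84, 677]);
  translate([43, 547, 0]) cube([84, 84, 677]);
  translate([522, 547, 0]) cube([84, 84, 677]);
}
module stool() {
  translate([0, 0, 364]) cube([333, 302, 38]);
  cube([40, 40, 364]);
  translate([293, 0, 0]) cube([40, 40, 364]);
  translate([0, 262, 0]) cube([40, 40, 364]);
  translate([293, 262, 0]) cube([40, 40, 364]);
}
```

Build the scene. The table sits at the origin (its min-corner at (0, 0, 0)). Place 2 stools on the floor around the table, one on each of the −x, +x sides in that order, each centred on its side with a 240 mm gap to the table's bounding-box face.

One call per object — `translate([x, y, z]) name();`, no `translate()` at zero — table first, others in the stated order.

table();
translate([-573, 186, 0]) stool();
translate([889, 186, 0]) stool();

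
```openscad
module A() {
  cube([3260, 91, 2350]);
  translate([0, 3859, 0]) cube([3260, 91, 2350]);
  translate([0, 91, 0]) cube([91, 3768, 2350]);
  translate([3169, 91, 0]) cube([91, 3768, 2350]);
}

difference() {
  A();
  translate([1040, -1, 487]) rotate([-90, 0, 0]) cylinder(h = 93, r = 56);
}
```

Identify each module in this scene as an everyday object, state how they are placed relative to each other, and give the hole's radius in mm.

The subtracted cylinder has r = 56 mm.

A is a house frame. The house frame has a circular hole through its front wall. The hole's radius is 56 mm.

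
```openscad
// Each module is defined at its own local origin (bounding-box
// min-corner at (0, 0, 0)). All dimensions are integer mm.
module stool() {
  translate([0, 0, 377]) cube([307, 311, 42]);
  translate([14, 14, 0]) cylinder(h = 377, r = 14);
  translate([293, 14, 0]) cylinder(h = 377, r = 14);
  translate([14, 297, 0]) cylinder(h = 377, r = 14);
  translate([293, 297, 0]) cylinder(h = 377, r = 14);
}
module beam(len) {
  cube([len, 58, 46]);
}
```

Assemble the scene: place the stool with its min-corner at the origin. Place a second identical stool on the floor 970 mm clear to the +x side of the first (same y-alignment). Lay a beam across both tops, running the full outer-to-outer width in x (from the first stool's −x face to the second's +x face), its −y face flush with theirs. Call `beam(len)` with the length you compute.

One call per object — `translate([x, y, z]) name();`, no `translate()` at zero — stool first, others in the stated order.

stool();
translate([1277, 0, 0]) stool();
translate([0, 0, 419]) beam(1584);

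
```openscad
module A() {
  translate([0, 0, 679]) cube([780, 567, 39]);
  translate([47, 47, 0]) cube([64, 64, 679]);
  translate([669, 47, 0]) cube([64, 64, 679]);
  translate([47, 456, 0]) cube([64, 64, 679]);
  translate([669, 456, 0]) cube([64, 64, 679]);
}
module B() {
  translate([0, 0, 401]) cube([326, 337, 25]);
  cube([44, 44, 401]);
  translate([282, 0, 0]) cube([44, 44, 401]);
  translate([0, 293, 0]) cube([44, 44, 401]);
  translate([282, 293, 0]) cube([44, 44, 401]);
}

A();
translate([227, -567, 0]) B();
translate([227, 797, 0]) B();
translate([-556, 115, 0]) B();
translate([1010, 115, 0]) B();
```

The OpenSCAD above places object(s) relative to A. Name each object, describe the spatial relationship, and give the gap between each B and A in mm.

Each stool's nearest face is 230 mm from the table's bounding box.

A is a table. B is a stool. Four stools sit around the table at the −y, +y, −x, +x sides. The gap between each stool and the table is 230 mm.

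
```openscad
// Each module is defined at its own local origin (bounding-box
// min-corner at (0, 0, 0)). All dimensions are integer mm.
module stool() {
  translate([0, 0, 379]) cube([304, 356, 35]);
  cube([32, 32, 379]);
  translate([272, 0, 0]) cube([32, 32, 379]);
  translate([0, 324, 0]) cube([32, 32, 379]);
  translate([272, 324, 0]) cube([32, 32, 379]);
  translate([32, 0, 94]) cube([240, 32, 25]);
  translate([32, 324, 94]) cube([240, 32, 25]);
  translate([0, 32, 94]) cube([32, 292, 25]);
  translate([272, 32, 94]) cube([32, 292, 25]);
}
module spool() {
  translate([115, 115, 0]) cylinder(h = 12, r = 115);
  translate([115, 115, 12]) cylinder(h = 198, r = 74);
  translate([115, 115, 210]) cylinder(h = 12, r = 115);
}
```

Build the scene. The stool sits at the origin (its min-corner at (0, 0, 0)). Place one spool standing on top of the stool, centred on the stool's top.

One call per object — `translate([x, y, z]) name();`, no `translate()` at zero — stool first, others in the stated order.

stool();
translate([37, 63, 414]) spool();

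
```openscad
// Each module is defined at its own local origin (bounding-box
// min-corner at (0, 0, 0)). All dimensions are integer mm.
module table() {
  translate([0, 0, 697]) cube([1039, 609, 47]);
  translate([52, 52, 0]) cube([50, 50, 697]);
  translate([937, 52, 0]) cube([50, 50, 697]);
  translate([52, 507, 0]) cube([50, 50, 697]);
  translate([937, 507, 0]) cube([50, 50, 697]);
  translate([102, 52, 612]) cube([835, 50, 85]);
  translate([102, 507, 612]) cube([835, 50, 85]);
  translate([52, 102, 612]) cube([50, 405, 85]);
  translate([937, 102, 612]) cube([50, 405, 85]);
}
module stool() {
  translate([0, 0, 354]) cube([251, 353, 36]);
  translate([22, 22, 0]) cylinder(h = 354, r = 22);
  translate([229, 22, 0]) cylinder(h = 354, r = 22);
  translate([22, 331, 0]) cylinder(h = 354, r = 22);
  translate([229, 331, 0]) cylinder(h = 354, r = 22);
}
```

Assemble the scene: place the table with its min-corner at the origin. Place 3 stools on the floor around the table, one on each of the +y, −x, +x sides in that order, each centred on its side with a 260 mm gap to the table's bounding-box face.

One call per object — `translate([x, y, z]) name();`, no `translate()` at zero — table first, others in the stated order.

table();
translate([394, 869, 0]) stool();
translate([-511, 128, 0]) stool();
translate([1299, 128, 0]) stool();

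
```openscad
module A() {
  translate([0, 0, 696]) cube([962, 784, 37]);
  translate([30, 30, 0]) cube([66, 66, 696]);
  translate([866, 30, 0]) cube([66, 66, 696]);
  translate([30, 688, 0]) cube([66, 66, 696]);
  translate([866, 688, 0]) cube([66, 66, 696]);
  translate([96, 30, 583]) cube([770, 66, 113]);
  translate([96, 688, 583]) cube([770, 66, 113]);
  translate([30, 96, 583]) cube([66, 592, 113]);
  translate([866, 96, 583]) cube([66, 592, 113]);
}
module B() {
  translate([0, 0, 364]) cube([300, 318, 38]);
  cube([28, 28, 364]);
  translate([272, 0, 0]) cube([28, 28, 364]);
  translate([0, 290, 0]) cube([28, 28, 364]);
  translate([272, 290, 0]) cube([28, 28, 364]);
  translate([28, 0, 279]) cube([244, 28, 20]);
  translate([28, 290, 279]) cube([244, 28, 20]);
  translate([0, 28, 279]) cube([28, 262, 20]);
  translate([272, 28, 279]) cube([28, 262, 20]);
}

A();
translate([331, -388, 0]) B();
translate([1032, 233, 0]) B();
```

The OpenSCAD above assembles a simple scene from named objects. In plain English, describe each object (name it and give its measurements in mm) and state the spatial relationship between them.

A is a table with a 962×784 mm rectangular top, 37 mm thick, top surface at z = 733 mm, supported by four 66×66 mm square legs, each inset 30 mm from the nearest pair of top edges, running from the floor. Four apron rails, 66 mm thick and 113 mm tall, run between adjacent legs with their top edges flush with the underside of the top and their outer faces flush with the legs' outer faces.

B is a simple wooden stool: a rectangular seat 300 mm (x) by 318 mm (y), 38 mm thick, top face at z = 402 mm, on four square legs, each 28×28 mm in cross-section. The legs rest on z = 0, each flush with a corner of the seat. Four stretchers, 28 mm wide and 20 mm tall, connect adjacent legs with their undersides at z = 279 mm, each running between the inner faces of the legs it joins and aligned with the legs' outer faces on the other axis.

Two stools sit around the table at the −y, +x sides.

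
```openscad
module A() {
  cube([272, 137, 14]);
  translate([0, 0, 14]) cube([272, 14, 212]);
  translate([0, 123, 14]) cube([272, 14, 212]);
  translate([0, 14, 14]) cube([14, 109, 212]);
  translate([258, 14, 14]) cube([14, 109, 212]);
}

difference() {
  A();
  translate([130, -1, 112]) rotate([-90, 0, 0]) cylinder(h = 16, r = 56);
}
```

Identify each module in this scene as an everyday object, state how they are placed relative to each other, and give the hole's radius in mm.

The subtracted cylinder has r = 56 mm.

A is an open box. The open box has a circular hole through its front wall. The hole's radius is 56 mm.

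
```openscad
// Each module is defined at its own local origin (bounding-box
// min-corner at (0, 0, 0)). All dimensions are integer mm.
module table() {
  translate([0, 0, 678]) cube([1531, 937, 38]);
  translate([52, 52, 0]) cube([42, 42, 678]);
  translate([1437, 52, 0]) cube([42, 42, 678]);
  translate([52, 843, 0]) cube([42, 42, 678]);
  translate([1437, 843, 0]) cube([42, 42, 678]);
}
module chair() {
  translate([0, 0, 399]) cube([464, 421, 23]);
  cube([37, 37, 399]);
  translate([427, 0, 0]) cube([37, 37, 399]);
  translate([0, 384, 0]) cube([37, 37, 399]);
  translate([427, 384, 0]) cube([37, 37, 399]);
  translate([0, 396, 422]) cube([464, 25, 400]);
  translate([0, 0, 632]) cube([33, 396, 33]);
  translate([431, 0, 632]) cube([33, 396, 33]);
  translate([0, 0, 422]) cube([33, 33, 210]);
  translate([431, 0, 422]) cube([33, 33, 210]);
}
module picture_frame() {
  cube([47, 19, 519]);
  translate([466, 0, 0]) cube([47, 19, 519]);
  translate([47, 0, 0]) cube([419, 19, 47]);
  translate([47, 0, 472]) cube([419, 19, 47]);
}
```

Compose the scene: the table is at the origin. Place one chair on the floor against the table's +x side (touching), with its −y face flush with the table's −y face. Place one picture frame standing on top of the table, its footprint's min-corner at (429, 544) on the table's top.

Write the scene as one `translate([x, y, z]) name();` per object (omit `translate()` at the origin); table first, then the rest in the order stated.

table();
translate([1531, 0, 0]) chair();
translate([429, 544, 716]) picture_frame();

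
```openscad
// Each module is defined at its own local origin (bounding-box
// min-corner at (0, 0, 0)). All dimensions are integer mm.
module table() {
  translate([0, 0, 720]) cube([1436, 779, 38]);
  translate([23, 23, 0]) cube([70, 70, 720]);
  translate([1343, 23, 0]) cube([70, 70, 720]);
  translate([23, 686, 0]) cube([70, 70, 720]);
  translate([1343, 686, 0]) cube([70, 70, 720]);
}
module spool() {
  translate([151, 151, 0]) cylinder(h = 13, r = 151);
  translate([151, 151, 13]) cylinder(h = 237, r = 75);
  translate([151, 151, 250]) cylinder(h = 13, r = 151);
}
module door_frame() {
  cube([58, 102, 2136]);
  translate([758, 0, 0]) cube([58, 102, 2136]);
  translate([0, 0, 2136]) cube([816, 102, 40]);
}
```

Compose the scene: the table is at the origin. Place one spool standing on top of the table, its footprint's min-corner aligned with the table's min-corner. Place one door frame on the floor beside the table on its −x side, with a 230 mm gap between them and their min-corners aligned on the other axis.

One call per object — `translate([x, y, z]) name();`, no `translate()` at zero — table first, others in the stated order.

table();
translate([0, 0, 758]) spool();
translate([-1046, 0, 0]) door_frame();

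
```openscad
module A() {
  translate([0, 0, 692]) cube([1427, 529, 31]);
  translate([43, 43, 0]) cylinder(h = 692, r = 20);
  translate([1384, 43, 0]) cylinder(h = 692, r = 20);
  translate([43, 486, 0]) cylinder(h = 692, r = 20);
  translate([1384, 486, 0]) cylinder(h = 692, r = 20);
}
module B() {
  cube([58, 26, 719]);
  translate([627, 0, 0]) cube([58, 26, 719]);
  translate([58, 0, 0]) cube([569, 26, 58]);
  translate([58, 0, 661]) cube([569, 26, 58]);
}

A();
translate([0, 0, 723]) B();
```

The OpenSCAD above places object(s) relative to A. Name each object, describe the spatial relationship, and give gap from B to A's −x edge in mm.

A is a table. B is a picture frame. The picture frame is on top of the table. The gap from the picture frame to the table's −x edge is 0 mm.

The picture frame's min-x is at 0; the table's min-x is 0; gap = 0 mm.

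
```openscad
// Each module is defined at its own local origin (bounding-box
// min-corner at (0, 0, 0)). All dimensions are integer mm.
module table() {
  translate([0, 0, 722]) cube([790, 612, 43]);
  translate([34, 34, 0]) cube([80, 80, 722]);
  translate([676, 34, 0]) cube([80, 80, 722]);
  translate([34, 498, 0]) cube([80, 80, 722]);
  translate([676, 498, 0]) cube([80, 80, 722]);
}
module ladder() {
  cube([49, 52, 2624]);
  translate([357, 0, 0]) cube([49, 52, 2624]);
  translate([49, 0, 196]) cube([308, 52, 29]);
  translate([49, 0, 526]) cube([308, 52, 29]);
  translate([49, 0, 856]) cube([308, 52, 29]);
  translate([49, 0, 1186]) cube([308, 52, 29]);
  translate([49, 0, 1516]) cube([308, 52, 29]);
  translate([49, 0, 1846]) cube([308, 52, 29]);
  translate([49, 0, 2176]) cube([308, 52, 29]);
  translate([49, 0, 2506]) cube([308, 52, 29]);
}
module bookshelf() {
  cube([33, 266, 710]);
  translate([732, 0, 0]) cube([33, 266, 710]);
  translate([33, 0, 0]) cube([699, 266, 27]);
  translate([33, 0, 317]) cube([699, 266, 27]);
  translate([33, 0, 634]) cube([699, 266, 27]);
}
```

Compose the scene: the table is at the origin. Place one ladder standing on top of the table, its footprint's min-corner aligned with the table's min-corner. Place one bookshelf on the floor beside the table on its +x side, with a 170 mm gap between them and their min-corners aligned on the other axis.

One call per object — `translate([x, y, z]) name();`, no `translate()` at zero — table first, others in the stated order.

table();
translate([0, 0, 765]) ladder();
translate([960, 0, 0]) bookshelf();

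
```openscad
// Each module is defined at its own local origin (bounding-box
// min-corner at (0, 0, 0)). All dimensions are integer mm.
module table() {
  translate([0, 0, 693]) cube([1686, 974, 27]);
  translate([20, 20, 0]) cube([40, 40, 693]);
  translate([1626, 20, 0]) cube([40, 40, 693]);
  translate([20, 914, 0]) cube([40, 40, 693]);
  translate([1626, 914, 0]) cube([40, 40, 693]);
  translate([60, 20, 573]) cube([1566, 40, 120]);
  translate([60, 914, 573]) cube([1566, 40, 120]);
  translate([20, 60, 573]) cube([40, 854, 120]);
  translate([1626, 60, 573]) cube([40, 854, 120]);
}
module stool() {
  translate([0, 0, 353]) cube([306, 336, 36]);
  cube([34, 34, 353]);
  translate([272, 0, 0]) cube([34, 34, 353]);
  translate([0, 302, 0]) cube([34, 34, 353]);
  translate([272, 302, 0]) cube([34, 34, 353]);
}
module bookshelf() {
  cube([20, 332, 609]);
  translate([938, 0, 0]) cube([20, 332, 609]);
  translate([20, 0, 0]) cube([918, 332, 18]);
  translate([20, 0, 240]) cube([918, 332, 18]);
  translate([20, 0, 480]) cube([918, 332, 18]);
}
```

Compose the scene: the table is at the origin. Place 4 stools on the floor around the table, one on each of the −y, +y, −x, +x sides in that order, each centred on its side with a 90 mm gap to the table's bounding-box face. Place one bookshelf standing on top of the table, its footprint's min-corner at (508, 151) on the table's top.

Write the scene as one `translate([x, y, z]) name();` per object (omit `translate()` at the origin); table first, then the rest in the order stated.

table();
translate([690, -426, 0]) stool();
translate([690, 1064, 0]) stool();
translate([-396, 319, 0]) stool();
translate([1776, 319, 0]) stool();
translate([508, 151, 720]) bookshelf();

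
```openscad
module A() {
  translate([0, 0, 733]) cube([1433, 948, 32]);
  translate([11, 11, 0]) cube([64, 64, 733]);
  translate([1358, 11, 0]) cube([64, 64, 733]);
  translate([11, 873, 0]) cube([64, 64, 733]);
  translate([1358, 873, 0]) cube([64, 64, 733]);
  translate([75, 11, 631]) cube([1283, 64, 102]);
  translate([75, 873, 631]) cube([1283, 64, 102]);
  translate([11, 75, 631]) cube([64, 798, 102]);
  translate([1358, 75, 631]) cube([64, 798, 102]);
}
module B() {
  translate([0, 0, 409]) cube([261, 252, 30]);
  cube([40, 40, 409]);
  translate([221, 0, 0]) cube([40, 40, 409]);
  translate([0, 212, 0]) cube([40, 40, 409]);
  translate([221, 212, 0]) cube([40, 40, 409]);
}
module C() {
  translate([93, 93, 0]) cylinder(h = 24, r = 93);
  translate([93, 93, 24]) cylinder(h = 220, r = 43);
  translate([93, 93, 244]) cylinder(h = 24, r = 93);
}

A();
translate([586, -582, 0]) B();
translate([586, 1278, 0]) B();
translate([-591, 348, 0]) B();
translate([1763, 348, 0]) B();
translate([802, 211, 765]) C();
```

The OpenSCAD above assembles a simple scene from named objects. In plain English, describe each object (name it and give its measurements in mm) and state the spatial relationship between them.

A is a table: top 1433 mm (x) × 948 mm (y), 32 mm thick, upper face at z = 765 mm, on four 64×64 mm square legs, each inset 11 mm from the nearest pair of top edges, running from z = 0 to the bottom of the top. Four apron rails, 64 mm thick and 102 mm tall, run between adjacent legs with their top edges flush with the underside of the top and their outer faces flush with the legs' outer faces.

B is a simple wooden stool: a rectangular seat 261 mm (x) by 252 mm (y), 30 mm thick, top face at z = 439 mm, on four square legs, each 40×40 mm in cross-section. The legs rest on z = 0, each flush with a corner of the seat.

C is a spool: two coaxial disc flanges of radius 93 mm and thickness 24 mm, joined by a core cylinder of radius 43 mm and height 220 mm. The lower flange rests on z = 0 and the three cylinders share a vertical axis.

Four stools sit around the table at the −y, +y, −x, +x sides. The spool is on top of the table.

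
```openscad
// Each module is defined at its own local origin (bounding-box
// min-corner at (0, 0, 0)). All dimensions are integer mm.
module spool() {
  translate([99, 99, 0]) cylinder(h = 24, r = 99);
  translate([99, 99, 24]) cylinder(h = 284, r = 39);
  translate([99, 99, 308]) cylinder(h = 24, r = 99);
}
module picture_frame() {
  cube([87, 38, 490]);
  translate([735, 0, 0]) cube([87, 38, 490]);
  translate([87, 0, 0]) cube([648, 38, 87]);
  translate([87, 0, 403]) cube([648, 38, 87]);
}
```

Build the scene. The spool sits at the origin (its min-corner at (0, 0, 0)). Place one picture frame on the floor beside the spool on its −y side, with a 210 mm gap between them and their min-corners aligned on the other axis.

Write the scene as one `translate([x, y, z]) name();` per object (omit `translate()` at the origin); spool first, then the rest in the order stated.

spool();
translate([0, -248, 0]) picture_frame();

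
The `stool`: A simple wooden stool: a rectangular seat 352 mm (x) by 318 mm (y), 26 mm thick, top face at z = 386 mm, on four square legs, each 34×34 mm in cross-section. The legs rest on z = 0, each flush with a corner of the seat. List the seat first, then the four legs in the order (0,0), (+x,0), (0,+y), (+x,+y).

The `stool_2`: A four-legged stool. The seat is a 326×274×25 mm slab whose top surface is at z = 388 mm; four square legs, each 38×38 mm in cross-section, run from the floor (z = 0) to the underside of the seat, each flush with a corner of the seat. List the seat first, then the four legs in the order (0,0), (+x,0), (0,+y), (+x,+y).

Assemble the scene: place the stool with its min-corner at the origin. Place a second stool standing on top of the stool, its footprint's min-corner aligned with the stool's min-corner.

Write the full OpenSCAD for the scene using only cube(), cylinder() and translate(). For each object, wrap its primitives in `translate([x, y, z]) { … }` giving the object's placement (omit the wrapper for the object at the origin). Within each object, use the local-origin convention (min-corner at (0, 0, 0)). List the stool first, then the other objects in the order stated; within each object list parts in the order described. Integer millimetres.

translate([0, 0, 360]) cube([352, 318, 26]);
cube([34, 34, 360]);
translate([318, 0, 0]) cube([34, 34, 360]);
translate([0, 284, 0]) cube([34, 34, 360]);
translate([318, 284, 0]) cube([34, 34, 360]);
translate([0, 0, 386]) {
  translate([0, 0, 363]) cube([326, 274, 25]);
  cube([38, 38, 363]);
  translate([288, 0, 0]) cube([38, 38, 363]);
  translate([0, 236, 0]) cube([38, 38, 363]);
  translate([288, 236, 0]) cube([38, 38, 363]);
}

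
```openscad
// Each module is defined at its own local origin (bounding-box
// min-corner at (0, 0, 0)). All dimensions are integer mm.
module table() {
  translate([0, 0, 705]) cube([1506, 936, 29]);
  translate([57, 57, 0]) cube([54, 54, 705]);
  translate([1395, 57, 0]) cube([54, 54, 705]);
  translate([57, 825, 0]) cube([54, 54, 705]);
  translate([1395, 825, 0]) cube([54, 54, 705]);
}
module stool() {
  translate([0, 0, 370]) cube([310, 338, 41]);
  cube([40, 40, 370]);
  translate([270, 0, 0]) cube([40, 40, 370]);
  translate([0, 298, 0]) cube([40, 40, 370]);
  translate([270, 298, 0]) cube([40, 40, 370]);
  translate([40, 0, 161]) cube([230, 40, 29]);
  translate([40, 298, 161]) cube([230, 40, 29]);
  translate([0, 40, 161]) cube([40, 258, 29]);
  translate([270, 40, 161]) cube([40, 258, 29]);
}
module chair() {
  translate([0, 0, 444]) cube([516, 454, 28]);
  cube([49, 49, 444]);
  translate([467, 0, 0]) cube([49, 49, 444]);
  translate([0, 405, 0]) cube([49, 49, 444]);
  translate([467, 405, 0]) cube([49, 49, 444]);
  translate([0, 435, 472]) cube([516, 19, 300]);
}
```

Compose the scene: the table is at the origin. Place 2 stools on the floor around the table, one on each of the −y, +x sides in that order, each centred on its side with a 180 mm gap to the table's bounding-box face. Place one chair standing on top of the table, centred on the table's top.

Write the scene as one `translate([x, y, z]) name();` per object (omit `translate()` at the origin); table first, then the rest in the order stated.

table();
translate([598, -518, 0]) stool();
translate([1686, 299, 0]) stool();
translate([495, 241, 734]) chair();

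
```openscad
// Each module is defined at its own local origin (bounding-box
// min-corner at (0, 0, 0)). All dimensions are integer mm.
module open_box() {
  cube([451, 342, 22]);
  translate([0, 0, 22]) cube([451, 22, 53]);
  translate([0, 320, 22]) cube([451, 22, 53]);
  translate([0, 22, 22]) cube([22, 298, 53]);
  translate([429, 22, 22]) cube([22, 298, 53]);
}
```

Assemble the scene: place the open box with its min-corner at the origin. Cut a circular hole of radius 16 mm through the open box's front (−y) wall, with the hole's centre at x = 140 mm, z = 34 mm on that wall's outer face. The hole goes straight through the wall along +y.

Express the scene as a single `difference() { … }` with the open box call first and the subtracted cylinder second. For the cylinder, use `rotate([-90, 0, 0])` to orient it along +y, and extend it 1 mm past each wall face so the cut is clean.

difference() {
  open_box();
  translate([140, -1, 34]) rotate([-90, 0, 0]) cylinder(h = 24, r = 16);
}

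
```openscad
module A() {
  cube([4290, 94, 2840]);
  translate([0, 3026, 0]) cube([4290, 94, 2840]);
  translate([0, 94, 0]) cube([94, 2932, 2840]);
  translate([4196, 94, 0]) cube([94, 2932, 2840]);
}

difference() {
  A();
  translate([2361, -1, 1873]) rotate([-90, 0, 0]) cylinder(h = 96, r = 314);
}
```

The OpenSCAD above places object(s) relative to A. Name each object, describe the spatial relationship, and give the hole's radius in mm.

The subtracted cylinder has r = 314 mm.

A is a house frame. The house frame has a circular hole through its front wall. The hole's radius is 314 mm.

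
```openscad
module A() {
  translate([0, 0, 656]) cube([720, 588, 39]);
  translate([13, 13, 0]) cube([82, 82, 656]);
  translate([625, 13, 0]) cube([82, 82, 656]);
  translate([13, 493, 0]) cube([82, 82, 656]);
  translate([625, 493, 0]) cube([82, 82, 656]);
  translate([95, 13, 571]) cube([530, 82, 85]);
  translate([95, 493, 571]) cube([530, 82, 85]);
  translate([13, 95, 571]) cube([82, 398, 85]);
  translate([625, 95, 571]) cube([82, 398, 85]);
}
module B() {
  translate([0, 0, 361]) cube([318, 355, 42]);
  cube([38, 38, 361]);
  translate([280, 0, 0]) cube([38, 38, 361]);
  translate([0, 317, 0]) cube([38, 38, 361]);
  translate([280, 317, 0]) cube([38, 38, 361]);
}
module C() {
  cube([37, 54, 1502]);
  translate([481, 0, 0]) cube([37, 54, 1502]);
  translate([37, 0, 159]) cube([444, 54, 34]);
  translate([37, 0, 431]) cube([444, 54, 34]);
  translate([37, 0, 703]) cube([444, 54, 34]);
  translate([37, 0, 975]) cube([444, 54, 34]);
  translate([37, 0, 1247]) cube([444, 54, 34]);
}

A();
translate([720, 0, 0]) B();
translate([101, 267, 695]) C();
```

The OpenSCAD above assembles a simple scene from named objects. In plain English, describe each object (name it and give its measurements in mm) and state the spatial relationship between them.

A is a table with a 720×588 mm rectangular top, 39 mm thick, top surface at z = 695 mm, supported by four 82×82 mm square legs, each inset 13 mm from the nearest pair of top edges, running from the floor. Four apron rails, 82 mm thick and 85 mm tall, run between adjacent legs with their top edges flush with the underside of the top and their outer faces flush with the legs' outer faces.

B is a simple wooden stool: a rectangular seat 318 mm (x) by 355 mm (y), 42 mm thick, top face at z = 403 mm, on four square legs, each 38×38 mm in cross-section. The legs rest on z = 0, each flush with a corner of the seat.

C is a wooden ladder with two side rails of 37×54 mm section and 1502 mm height, set 518 mm apart overall. Between them run 5 rectangular rungs (54 mm deep, 34 mm thick), front faces flush with the rails' −y face. The bottom of the first rung is 159 mm above the floor and each subsequent rung is 272 mm higher than the one below.

The stool is against the table's +x side, with their −y faces flush. The ladder is on top of the table, centred.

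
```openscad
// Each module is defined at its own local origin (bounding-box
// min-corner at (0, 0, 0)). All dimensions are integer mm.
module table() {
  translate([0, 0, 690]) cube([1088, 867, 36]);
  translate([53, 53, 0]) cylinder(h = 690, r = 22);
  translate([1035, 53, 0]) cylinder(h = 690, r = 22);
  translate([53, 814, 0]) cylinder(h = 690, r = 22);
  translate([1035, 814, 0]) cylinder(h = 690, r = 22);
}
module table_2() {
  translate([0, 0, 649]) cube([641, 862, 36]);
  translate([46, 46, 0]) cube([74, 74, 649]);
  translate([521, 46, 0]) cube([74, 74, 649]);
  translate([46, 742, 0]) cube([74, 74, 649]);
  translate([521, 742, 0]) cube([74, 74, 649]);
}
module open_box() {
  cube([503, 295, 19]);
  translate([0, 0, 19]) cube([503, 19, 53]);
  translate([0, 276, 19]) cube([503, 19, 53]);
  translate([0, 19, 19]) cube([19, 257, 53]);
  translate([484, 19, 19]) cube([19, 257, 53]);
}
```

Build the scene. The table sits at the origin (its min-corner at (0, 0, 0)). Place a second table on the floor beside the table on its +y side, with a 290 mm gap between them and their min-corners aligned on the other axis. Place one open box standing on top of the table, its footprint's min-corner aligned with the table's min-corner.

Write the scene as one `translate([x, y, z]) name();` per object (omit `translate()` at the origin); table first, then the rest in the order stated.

table();
translate([0, 1157, 0]) table_2();
translate([0, 0, 726]) open_box();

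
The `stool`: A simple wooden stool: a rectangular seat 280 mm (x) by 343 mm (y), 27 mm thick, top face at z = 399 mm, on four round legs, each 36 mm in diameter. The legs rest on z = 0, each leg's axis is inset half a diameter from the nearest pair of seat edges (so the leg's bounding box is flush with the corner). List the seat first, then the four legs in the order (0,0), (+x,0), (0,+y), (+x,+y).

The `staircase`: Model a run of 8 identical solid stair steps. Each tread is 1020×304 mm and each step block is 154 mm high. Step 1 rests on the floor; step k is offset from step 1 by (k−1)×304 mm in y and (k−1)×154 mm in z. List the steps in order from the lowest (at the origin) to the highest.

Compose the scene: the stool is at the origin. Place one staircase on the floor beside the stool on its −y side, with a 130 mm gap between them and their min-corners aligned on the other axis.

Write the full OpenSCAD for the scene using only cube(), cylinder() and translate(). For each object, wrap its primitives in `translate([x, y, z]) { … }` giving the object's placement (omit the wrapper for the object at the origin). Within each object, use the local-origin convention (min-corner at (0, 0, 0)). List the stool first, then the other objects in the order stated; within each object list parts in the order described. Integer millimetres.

translate([0, 0, 372]) cube([280, 343, 27]);
translate([18, 18, 0]) cylinder(h = 372, r = 18);
translate([262, 18, 0]) cylinder(h = 372, r = 18);
translate([18, 325, 0]) cylinder(h = 372, r = 18);
translate([262, 325, 0]) cylinder(h = 372, r = 18);
translate([0, -2562, 0]) {
  cube([1020, 304, 154]);
  translate([0, 304, 154]) cube([1020, 304, 154]);
  translate([0, 608, 308]) cube([1020, 304, 154]);
  translate([0, 912, 462]) cube([1020, 304, 154]);
  translate([0, 1216, 616]) cube([1020, 304, 154]);
  translate([0, 1520, 770]) cube([1020, 304, 154]);
  translate([0, 1824, 924]) cube([1020, 304, 154]);
  translate([0, 2128, 1078]) cube([1020, 304, 154]);
}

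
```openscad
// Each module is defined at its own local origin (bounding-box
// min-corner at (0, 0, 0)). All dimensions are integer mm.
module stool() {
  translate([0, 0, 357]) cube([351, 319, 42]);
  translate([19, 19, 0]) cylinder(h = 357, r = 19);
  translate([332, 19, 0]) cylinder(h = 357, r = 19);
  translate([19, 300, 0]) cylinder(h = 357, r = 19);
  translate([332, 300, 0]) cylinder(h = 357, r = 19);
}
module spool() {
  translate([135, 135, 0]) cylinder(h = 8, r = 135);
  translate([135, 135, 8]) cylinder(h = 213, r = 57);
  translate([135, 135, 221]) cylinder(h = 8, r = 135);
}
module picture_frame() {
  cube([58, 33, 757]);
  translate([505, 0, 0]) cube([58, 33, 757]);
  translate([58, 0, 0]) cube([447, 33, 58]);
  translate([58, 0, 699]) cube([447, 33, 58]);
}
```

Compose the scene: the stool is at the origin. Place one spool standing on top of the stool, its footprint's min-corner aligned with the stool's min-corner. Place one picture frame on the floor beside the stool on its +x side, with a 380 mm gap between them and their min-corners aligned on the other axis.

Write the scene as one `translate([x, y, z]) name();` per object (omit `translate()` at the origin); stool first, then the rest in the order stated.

stool();
translate([0, 0, 399]) spool();
translate([731, 0, 0]) picture_frame();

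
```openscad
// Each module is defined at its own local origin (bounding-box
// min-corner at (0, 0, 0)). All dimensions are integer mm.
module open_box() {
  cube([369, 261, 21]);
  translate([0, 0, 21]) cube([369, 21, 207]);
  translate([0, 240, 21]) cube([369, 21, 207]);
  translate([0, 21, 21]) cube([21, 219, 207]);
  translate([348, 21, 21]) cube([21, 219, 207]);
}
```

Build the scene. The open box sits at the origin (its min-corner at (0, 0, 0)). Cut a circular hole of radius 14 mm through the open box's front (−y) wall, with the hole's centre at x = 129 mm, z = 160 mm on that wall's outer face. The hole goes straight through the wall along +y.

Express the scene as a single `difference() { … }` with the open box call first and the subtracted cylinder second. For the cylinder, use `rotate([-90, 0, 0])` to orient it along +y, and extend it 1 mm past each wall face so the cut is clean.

difference() {
  open_box();
  translate([129, -1, 160]) rotate([-90, 0, 0]) cylinder(h = 23, r = 14);
}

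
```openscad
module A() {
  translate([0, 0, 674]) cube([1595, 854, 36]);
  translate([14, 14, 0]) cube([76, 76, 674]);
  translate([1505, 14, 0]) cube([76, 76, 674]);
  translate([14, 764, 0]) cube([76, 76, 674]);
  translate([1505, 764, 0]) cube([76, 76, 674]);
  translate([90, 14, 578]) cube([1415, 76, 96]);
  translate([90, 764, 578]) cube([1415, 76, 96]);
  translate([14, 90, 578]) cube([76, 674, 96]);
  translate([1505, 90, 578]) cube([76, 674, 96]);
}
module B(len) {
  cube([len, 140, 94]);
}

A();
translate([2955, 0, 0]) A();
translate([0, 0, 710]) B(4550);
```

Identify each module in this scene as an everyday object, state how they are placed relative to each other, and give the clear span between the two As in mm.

A is a table. B is a beam. A beam spans the tops of two tables. The clear span between the two tables is 1360 mm.

Second table starts at x = 2955; first ends at x = 1595; clear span = 2955 − 1595 = 1360 mm.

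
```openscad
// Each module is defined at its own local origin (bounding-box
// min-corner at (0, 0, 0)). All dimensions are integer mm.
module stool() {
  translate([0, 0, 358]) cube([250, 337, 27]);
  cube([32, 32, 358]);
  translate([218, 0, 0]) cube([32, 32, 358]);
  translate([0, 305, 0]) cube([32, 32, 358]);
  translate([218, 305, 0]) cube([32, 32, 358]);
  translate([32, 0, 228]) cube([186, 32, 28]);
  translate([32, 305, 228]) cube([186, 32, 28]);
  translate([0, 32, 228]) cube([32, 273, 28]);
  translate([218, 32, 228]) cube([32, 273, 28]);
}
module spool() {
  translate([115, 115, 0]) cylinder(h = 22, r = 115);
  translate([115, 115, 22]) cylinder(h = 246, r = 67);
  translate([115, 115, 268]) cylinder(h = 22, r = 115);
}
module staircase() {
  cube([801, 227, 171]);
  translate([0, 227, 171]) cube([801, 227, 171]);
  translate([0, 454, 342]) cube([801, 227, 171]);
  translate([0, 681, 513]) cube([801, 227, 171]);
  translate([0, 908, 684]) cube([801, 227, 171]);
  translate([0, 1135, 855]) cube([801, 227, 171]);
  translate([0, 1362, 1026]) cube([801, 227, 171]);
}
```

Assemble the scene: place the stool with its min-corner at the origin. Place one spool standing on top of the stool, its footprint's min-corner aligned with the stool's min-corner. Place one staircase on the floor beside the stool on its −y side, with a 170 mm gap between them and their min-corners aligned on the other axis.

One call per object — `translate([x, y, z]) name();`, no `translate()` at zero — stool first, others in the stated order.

stool();
translate([0, 0, 385]) spool();
translate([0, -1759, 0]) staircase();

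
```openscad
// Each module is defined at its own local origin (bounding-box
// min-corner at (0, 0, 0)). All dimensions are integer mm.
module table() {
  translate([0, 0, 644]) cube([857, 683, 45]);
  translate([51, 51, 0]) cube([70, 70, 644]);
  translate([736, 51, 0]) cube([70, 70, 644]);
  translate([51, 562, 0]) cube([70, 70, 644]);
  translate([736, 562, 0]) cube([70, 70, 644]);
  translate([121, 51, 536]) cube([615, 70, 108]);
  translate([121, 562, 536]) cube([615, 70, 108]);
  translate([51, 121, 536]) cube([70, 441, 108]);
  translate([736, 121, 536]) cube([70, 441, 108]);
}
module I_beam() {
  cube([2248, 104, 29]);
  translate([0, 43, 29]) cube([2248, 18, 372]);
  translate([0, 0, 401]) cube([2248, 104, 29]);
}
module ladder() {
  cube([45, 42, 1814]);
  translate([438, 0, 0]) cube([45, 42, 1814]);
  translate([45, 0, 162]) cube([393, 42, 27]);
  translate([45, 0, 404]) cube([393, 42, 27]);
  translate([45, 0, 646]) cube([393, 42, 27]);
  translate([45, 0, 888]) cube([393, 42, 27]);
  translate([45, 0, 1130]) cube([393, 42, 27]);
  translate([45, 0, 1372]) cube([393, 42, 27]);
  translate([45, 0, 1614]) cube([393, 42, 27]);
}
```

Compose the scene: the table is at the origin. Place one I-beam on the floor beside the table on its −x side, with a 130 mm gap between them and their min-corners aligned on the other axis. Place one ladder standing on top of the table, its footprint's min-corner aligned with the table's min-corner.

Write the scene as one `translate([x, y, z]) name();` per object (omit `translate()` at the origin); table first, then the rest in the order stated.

table();
translate([-2378, 0, 0]) I_beam();
translate([0, 0, 689]) ladder();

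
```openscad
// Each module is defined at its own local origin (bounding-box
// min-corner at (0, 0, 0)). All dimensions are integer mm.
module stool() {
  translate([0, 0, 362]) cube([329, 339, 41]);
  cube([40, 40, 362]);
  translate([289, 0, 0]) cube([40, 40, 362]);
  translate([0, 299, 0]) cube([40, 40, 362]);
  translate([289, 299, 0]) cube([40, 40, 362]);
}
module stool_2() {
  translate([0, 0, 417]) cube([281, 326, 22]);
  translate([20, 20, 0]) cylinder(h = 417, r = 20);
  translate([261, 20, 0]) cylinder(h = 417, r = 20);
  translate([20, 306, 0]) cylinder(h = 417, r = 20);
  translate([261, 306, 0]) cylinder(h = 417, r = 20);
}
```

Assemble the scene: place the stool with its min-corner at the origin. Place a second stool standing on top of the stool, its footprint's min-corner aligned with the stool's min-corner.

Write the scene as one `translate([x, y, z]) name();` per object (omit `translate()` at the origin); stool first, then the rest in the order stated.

stool();
translate([0, 0, 403]) stool_2();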